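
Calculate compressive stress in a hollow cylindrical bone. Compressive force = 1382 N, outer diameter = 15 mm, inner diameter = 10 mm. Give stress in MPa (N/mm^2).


A = pi*(r_o^2 - r_i^2)
r_o = 7.5 mm, r_i = 5 mm
A = 98.1748 mm^2
sigma = F/A = 1382 / 98.1748
sigma = 14.08 MPa


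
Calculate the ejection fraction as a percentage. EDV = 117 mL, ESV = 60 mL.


SV = EDV - ESV = 117 - 60 = 57 mL
EF = SV/EDV * 100 = 57/117 * 100
EF = 48.72%


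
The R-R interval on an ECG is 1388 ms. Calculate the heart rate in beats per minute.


HR = 60 / RR_interval(s)
RR = 1388 ms = 1.388 s
HR = 60 / 1.388 = 43.23 bpm


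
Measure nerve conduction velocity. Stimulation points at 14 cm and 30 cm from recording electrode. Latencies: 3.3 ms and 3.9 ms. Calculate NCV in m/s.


Distance = (30 - 14) / 100 = 0.16 m
dt = (3.9 - 3.3) / 1000 = 6.0000e-04 s
NCV = dist / dt = 266.7 m/s


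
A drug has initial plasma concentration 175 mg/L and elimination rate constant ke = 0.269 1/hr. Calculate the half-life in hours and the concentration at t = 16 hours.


t_half = ln(2) / ke = 0.693147 / 0.269 = 2.577 hr
C(t) = C0 * exp(-ke*t) = 175 * exp(-0.269*16)
C(16) = 2.365 mg/L


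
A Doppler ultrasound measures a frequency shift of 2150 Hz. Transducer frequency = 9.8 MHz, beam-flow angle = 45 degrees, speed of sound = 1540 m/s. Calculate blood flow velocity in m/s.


v = fd * c / (2 * f0 * cos(theta))
v = 2150 * 1540 / (2 * 9.8000e+06 * cos(45))
v = 0.2389 m/s


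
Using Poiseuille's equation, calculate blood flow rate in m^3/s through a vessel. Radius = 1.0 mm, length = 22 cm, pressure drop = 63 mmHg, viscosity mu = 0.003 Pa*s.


Q = pi*r^4*dP / (8*mu*L)
r = 0.001 m, L = 0.22 m
dP = 63 mmHg = 8399.286 Pa
Q = 4.9976e-06 m^3/s


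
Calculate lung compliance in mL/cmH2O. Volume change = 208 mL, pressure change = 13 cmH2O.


C = dV / dP
C = 208 / 13
C = 16 mL/cmH2O


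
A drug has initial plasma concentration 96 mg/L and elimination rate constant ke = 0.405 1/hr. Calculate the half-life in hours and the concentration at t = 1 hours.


t_half = ln(2) / ke = 0.693147 / 0.405 = 1.711 hr
C(t) = C0 * exp(-ke*t) = 96 * exp(-0.405*1)
C(1) = 64.03 mg/L


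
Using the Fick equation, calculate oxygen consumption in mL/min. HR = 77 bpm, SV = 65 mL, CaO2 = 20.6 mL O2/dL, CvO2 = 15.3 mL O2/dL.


CO = HR*SV = 77*65/1000 = 5.005 L/min
a-v O2 diff = 20.6 - 15.3 = 5.3 mL/dL
VO2 = CO * (CaO2-CvO2) * 10 dL/L
VO2 = 5.005 * 5.3 * 10
VO2 = 265.3 mL/min


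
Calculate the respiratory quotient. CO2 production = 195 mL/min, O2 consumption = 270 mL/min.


RQ = VCO2 / VO2
RQ = 195 / 270
RQ = 0.7222


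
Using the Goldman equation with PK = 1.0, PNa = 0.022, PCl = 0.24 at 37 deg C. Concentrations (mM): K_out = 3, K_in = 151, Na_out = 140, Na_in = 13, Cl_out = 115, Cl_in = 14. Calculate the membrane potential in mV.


Vm = (RT/F)*ln((PK*Ko + PNa*Nao + PCl*Cli)/(PK*Ki + PNa*Nai + PCl*Clo))
Numer = 9.44, Denom = 178.886
Vm = -78.62 mV


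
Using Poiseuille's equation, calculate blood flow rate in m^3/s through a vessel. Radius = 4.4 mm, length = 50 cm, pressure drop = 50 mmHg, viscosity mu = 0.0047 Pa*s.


Q = pi*r^4*dP / (8*mu*L)
r = 0.0044 m, L = 0.5 m
dP = 50 mmHg = 6666.1 Pa
Q = 4.1752e-04 m^3/s


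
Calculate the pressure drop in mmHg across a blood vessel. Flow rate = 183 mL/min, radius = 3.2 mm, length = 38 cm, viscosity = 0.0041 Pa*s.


dP = 8*mu*L*Q / (pi*r^4)
Q = 183 mL/min = 3.05e-06 m^3/s
dP = 115.4 Pa = 115.4 / 133.322 mmHg = 0.8656 mmHg


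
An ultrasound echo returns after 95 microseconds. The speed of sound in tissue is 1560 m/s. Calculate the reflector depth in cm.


depth = c * t / 2
t = 95 us = 9.5000e-05 s
depth = 1560 * 9.5000e-05 / 2
depth = 0.0741 m = 7.41 cm


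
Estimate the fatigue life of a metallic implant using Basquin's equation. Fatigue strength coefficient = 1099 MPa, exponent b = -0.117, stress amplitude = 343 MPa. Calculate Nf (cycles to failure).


sigma_a = sigma_f' * (2Nf)^b
2Nf = (sigma_a/sigma_f')^(1/b)
2Nf = (343/1099)^(1/-0.117)
2Nf = 21001.618
Nf = 1.05e+04


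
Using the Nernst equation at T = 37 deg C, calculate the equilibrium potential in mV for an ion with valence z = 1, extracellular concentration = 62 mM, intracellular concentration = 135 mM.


E = (RT/(zF)) * ln(C_out/C_in)
T = 37 + 273.15 = 310.15 K
E = (8.314 * 310.15 / (1 * 96485)) * ln(62/135)
E = -20.8 mV


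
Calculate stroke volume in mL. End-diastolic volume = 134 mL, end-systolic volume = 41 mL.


SV = EDV - ESV
SV = 134 - 41
SV = 93 mL


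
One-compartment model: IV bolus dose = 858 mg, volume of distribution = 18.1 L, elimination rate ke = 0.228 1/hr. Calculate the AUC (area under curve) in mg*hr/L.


C0 = Dose/Vd = 858/18.1 = 47.4033 mg/L
AUC = C0/ke = 47.4033/0.228
AUC = 207.9 mg*hr/L


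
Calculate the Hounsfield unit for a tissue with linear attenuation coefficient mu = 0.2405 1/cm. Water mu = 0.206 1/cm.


HU = ((mu_tissue - mu_water) / mu_water) * 1000
HU = ((0.2405 - 0.206) / 0.206) * 1000
HU = 167.5


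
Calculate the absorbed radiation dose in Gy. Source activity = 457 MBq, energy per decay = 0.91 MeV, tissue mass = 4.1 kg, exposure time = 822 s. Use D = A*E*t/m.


A = 457 MBq = 4.5700e+08 Bq
E = 0.91 MeV = 1.45782e-13 J
D = A*E*t/m = 4.5700e+08*1.45782e-13*822/4.1
D = 0.01336 Gy


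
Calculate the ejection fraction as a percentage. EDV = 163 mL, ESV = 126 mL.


SV = EDV - ESV = 163 - 126 = 37 mL
EF = SV/EDV * 100 = 37/163 * 100
EF = 22.7%


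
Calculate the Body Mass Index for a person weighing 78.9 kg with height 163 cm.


BMI = weight / height^2
height = 163 cm = 1.63 m
BMI = 78.9 / 1.63^2
BMI = 29.7 kg/m^2


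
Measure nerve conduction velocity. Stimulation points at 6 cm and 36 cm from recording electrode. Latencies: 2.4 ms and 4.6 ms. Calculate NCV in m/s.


Distance = (36 - 6) / 100 = 0.3 m
dt = (4.6 - 2.4) / 1000 = 0.0022 s
NCV = dist / dt = 136.4 m/s


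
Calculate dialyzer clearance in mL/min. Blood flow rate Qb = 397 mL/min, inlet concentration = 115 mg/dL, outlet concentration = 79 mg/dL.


K = Qb * (Cb_in - Cb_out) / Cb_in
K = 397 * (115 - 79) / 115
K = 124.3 mL/min


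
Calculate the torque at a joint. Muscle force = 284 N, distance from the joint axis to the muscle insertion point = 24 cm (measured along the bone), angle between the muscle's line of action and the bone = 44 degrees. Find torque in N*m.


Torque = F * d * sin(theta)   (moment arm = d*sin(theta))
d = 24 cm = 0.24 m
Torque = 284 * 0.24 * sin(44)
Torque = 47.35 N*m


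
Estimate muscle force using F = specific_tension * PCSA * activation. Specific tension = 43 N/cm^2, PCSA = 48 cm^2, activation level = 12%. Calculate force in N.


F = sigma * PCSA * activation
F = 43 * 48 * 0.12
F = 247.7 N


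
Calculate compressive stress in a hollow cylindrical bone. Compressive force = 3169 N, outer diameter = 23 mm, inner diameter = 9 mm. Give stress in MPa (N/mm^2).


A = pi*(r_o^2 - r_i^2)
r_o = 11.5 mm, r_i = 4.5 mm
A = 351.858 mm^2
sigma = F/A = 3169 / 351.858
sigma = 9.006 MPa


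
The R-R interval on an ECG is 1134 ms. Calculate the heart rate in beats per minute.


HR = 60 / RR_interval(s)
RR = 1134 ms = 1.134 s
HR = 60 / 1.134 = 52.91 bpm


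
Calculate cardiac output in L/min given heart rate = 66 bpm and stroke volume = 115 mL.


CO = HR * SV
CO = 66 * 115 / 1000
CO = 7.59 L/min


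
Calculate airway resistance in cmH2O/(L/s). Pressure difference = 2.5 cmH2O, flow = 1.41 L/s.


R = dP / flow
R = 2.5 / 1.41
R = 1.773 cmH2O/(L/s)


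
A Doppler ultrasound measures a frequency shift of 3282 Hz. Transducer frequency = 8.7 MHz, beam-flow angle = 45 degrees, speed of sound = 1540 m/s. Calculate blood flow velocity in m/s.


v = fd * c / (2 * f0 * cos(theta))
v = 3282 * 1540 / (2 * 8.7000e+06 * cos(45))
v = 0.4108 m/s


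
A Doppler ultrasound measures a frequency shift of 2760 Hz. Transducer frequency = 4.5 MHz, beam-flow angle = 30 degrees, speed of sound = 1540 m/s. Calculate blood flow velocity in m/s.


v = fd * c / (2 * f0 * cos(theta))
v = 2760 * 1540 / (2 * 4.5000e+06 * cos(30))
v = 0.5453 m/s


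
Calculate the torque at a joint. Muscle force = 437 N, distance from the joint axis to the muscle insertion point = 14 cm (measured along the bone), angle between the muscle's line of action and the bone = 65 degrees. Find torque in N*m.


Torque = F * d * sin(theta)   (moment arm = d*sin(theta))
d = 14 cm = 0.14 m
Torque = 437 * 0.14 * sin(65)
Torque = 55.45 N*m


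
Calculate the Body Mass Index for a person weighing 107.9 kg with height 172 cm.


BMI = weight / height^2
height = 172 cm = 1.72 m
BMI = 107.9 / 1.72^2
BMI = 36.47 kg/m^2


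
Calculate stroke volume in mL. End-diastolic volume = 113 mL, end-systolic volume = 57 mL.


SV = EDV - ESV
SV = 113 - 57
SV = 56 mL


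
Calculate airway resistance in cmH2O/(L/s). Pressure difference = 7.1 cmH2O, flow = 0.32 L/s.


R = dP / flow
R = 7.1 / 0.32
R = 22.19 cmH2O/(L/s)


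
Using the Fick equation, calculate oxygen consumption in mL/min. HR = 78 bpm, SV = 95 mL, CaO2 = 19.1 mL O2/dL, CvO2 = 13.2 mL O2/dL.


CO = HR*SV = 78*95/1000 = 7.41 L/min
a-v O2 diff = 19.1 - 13.2 = 5.9 mL/dL
VO2 = CO * (CaO2-CvO2) * 10 dL/L
VO2 = 7.41 * 5.9 * 10
VO2 = 437.2 mL/min


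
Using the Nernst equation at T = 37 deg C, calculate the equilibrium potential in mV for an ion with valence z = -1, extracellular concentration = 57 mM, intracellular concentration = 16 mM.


E = (RT/(zF)) * ln(C_out/C_in)
T = 37 + 273.15 = 310.15 K
E = (8.314 * 310.15 / (-1 * 96485)) * ln(57/16)
E = -33.95 mV


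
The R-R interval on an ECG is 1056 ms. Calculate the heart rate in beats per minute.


HR = 60 / RR_interval(s)
RR = 1056 ms = 1.056 s
HR = 60 / 1.056 = 56.82 bpm


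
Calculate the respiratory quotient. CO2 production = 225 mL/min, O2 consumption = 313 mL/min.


RQ = VCO2 / VO2
RQ = 225 / 313
RQ = 0.7188


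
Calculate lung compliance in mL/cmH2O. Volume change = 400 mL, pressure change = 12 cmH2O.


C = dV / dP
C = 400 / 12
C = 33.33 mL/cmH2O


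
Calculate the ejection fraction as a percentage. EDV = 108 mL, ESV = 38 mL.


SV = EDV - ESV = 108 - 38 = 70 mL
EF = SV/EDV * 100 = 70/108 * 100
EF = 64.81%


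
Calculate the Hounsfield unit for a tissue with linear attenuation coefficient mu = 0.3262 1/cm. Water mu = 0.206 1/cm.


HU = ((mu_tissue - mu_water) / mu_water) * 1000
HU = ((0.3262 - 0.206) / 0.206) * 1000
HU = 583.5


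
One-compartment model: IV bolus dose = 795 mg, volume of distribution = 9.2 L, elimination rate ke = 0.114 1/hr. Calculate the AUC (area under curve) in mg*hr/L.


C0 = Dose/Vd = 795/9.2 = 86.413 mg/L
AUC = C0/ke = 86.413/0.114
AUC = 758 mg*hr/L


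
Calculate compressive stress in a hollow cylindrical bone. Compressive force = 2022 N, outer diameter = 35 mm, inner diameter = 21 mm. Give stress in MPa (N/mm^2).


A = pi*(r_o^2 - r_i^2)
r_o = 17.5 mm, r_i = 10.5 mm
A = 615.752 mm^2
sigma = F/A = 2022 / 615.752
sigma = 3.284 MPa


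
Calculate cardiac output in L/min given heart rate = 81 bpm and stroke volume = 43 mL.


CO = HR * SV
CO = 81 * 43 / 1000
CO = 3.483 L/min


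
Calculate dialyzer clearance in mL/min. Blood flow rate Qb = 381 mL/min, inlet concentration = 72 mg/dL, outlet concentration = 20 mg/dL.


K = Qb * (Cb_in - Cb_out) / Cb_in
K = 381 * (72 - 20) / 72
K = 275.2 mL/min


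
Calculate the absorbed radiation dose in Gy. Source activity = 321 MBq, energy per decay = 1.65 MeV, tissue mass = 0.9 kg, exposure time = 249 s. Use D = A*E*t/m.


A = 321 MBq = 3.2100e+08 Bq
E = 1.65 MeV = 2.6433e-13 J
D = A*E*t/m = 3.2100e+08*2.6433e-13*249/0.9
D = 0.02348 Gy


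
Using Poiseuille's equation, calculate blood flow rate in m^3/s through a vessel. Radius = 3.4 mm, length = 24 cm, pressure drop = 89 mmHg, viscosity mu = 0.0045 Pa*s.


Q = pi*r^4*dP / (8*mu*L)
r = 0.0034 m, L = 0.24 m
dP = 89 mmHg = 11865.658 Pa
Q = 5.7656e-04 m^3/s


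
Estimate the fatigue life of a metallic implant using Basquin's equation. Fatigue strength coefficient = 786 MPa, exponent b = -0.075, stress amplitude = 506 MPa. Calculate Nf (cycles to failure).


sigma_a = sigma_f' * (2Nf)^b
2Nf = (sigma_a/sigma_f')^(1/b)
2Nf = (506/786)^(1/-0.075)
2Nf = 355.05344
Nf = 177.5


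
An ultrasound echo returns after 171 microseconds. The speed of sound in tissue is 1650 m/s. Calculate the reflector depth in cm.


depth = c * t / 2
t = 171 us = 1.7100e-04 s
depth = 1650 * 1.7100e-04 / 2
depth = 0.141075 m = 14.1075 cm


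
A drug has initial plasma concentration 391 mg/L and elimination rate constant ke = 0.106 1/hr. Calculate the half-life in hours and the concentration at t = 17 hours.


t_half = ln(2) / ke = 0.693147 / 0.106 = 6.539 hr
C(t) = C0 * exp(-ke*t) = 391 * exp(-0.106*17)
C(17) = 64.5 mg/L


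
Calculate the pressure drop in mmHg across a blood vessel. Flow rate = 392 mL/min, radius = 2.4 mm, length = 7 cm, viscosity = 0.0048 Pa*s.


dP = 8*mu*L*Q / (pi*r^4)
Q = 392 mL/min = 6.53333e-06 m^3/s
dP = 168.488 Pa = 168.488 / 133.322 mmHg = 1.264 mmHg


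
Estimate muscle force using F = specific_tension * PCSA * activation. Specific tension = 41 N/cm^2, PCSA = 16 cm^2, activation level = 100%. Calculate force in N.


F = sigma * PCSA * activation
F = 41 * 16 * 1
F = 656 N


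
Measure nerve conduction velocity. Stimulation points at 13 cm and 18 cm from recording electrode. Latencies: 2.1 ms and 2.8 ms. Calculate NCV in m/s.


Distance = (18 - 13) / 100 = 0.05 m
dt = (2.8 - 2.1) / 1000 = 7.0000e-04 s
NCV = dist / dt = 71.43 m/s


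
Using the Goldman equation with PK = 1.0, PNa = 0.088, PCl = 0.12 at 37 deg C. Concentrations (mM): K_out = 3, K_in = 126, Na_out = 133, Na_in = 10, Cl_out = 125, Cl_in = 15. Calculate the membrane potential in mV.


Vm = (RT/F)*ln((PK*Ko + PNa*Nao + PCl*Cli)/(PK*Ki + PNa*Nai + PCl*Clo))
Numer = 16.504, Denom = 141.88
Vm = -57.5 mV


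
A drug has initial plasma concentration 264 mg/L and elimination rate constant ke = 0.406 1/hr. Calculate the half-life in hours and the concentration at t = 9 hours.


t_half = ln(2) / ke = 0.693147 / 0.406 = 1.707 hr
C(t) = C0 * exp(-ke*t) = 264 * exp(-0.406*9)
C(9) = 6.834 mg/L


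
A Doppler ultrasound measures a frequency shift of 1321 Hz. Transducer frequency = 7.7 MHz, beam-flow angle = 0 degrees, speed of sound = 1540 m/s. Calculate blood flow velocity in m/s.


v = fd * c / (2 * f0 * cos(theta))
v = 1321 * 1540 / (2 * 7.7000e+06 * cos(0))
v = 0.1321 m/s


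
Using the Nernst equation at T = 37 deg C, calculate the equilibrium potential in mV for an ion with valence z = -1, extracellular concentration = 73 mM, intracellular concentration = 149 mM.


E = (RT/(zF)) * ln(C_out/C_in)
T = 37 + 273.15 = 310.15 K
E = (8.314 * 310.15 / (-1 * 96485)) * ln(73/149)
E = 19.07 mV


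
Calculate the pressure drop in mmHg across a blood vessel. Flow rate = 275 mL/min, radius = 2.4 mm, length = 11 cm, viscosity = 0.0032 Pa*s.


dP = 8*mu*L*Q / (pi*r^4)
Q = 275 mL/min = 4.58333e-06 m^3/s
dP = 123.828 Pa = 123.828 / 133.322 mmHg = 0.9288 mmHg


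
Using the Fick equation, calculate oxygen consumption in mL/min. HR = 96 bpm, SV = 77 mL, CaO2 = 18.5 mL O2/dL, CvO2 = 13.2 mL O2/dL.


CO = HR*SV = 96*77/1000 = 7.392 L/min
a-v O2 diff = 18.5 - 13.2 = 5.3 mL/dL
VO2 = CO * (CaO2-CvO2) * 10 dL/L
VO2 = 7.392 * 5.3 * 10
VO2 = 391.8 mL/min


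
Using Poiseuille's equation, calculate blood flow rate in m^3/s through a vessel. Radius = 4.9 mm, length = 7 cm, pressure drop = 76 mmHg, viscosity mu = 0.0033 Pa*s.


Q = pi*r^4*dP / (8*mu*L)
r = 0.0049 m, L = 0.07 m
dP = 76 mmHg = 10132.472 Pa
Q = 0.00993 m^3/s


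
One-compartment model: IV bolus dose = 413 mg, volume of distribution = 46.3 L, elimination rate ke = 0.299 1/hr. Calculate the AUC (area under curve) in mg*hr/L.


C0 = Dose/Vd = 413/46.3 = 8.92009 mg/L
AUC = C0/ke = 8.92009/0.299
AUC = 29.83 mg*hr/L


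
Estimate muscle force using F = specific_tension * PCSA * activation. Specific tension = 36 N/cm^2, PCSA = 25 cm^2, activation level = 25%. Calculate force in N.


F = sigma * PCSA * activation
F = 36 * 25 * 0.25
F = 225 N


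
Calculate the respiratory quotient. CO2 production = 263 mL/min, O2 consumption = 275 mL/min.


RQ = VCO2 / VO2
RQ = 263 / 275
RQ = 0.9564


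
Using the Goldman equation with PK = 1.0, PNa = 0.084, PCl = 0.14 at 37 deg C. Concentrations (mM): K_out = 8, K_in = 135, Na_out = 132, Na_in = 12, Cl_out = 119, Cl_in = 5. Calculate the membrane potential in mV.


Vm = (RT/F)*ln((PK*Ko + PNa*Nao + PCl*Cli)/(PK*Ki + PNa*Nai + PCl*Clo))
Numer = 19.788, Denom = 152.668
Vm = -54.6 mV


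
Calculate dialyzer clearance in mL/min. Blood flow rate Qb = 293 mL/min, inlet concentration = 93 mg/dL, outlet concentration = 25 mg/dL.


K = Qb * (Cb_in - Cb_out) / Cb_in
K = 293 * (93 - 25) / 93
K = 214.2 mL/min


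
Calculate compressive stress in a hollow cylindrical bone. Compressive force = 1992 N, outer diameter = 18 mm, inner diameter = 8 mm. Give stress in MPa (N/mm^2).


A = pi*(r_o^2 - r_i^2)
r_o = 9 mm, r_i = 4 mm
A = 204.204 mm^2
sigma = F/A = 1992 / 204.204
sigma = 9.755 MPa


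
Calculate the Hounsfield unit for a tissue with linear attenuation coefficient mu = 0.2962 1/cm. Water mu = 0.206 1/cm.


HU = ((mu_tissue - mu_water) / mu_water) * 1000
HU = ((0.2962 - 0.206) / 0.206) * 1000
HU = 437.9


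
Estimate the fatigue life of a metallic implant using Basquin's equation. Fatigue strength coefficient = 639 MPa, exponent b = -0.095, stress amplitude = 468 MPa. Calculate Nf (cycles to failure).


sigma_a = sigma_f' * (2Nf)^b
2Nf = (sigma_a/sigma_f')^(1/b)
2Nf = (468/639)^(1/-0.095)
2Nf = 26.529978
Nf = 13.26


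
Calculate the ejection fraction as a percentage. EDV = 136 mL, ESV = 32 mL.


SV = EDV - ESV = 136 - 32 = 104 mL
EF = SV/EDV * 100 = 104/136 * 100
EF = 76.47%


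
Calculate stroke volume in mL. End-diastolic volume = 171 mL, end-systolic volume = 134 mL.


SV = EDV - ESV
SV = 171 - 134
SV = 37 mL


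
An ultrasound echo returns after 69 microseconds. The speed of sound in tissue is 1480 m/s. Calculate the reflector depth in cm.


depth = c * t / 2
t = 69 us = 6.9000e-05 s
depth = 1480 * 6.9000e-05 / 2
depth = 0.05106 m = 5.106 cm


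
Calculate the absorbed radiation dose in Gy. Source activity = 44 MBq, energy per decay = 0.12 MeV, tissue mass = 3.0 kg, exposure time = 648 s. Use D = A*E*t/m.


A = 44 MBq = 4.4000e+07 Bq
E = 0.12 MeV = 1.9224e-14 J
D = A*E*t/m = 4.4000e+07*1.9224e-14*648/3.0
D = 1.8270e-04 Gy


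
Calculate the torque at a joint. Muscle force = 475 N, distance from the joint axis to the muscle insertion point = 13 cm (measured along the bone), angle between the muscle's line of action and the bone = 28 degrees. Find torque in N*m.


Torque = F * d * sin(theta)   (moment arm = d*sin(theta))
d = 13 cm = 0.13 m
Torque = 475 * 0.13 * sin(28)
Torque = 28.99 N*m


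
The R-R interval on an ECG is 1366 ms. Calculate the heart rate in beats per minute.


HR = 60 / RR_interval(s)
RR = 1366 ms = 1.366 s
HR = 60 / 1.366 = 43.92 bpm


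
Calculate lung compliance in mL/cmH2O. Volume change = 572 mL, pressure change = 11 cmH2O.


C = dV / dP
C = 572 / 11
C = 52 mL/cmH2O


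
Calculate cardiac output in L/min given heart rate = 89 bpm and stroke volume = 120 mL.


CO = HR * SV
CO = 89 * 120 / 1000
CO = 10.68 L/min


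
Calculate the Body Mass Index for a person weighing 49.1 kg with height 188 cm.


BMI = weight / height^2
height = 188 cm = 1.88 m
BMI = 49.1 / 1.88^2
BMI = 13.89 kg/m^2


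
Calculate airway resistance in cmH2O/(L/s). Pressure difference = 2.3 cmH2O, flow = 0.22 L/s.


R = dP / flow
R = 2.3 / 0.22
R = 10.45 cmH2O/(L/s)


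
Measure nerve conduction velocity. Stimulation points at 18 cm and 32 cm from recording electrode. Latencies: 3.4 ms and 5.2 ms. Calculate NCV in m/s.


Distance = (32 - 18) / 100 = 0.14 m
dt = (5.2 - 3.4) / 1000 = 0.0018 s
NCV = dist / dt = 77.78 m/s


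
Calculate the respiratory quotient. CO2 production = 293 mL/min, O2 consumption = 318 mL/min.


RQ = VCO2 / VO2
RQ = 293 / 318
RQ = 0.9214


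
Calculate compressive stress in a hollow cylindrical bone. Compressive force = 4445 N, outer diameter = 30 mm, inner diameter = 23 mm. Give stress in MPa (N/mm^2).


A = pi*(r_o^2 - r_i^2)
r_o = 15 mm, r_i = 11.5 mm
A = 291.383 mm^2
sigma = F/A = 4445 / 291.383
sigma = 15.25 MPa


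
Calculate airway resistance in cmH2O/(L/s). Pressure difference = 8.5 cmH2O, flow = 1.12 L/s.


R = dP / flow
R = 8.5 / 1.12
R = 7.589 cmH2O/(L/s)


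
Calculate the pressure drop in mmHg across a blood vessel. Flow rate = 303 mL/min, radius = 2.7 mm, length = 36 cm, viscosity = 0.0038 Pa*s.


dP = 8*mu*L*Q / (pi*r^4)
Q = 303 mL/min = 5.05e-06 m^3/s
dP = 331.026 Pa = 331.026 / 133.322 mmHg = 2.483 mmHg


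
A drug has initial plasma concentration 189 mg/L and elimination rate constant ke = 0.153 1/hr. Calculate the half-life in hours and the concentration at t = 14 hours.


t_half = ln(2) / ke = 0.693147 / 0.153 = 4.53 hr
C(t) = C0 * exp(-ke*t) = 189 * exp(-0.153*14)
C(14) = 22.19 mg/L


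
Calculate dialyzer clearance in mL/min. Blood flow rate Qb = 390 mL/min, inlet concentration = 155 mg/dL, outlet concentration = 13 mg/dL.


K = Qb * (Cb_in - Cb_out) / Cb_in
K = 390 * (155 - 13) / 155
K = 357.3 mL/min


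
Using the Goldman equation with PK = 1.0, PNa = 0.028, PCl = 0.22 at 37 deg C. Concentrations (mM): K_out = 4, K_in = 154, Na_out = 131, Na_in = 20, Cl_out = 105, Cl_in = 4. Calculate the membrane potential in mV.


Vm = (RT/F)*ln((PK*Ko + PNa*Nao + PCl*Cli)/(PK*Ki + PNa*Nai + PCl*Clo))
Numer = 8.548, Denom = 177.66
Vm = -81.09 mV


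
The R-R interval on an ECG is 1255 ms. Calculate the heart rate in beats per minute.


HR = 60 / RR_interval(s)
RR = 1255 ms = 1.255 s
HR = 60 / 1.255 = 47.81 bpm


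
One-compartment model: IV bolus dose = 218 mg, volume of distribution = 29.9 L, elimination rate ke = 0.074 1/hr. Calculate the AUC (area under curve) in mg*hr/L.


C0 = Dose/Vd = 218/29.9 = 7.29097 mg/L
AUC = C0/ke = 7.29097/0.074
AUC = 98.53 mg*hr/L


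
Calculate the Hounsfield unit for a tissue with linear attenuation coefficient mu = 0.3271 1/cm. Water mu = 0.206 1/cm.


HU = ((mu_tissue - mu_water) / mu_water) * 1000
HU = ((0.3271 - 0.206) / 0.206) * 1000
HU = 587.9


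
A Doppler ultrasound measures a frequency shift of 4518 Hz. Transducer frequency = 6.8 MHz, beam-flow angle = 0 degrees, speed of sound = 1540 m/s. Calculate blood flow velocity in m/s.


v = fd * c / (2 * f0 * cos(theta))
v = 4518 * 1540 / (2 * 6.8000e+06 * cos(0))
v = 0.5116 m/s


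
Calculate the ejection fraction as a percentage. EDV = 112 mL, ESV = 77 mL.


SV = EDV - ESV = 112 - 77 = 35 mL
EF = SV/EDV * 100 = 35/112 * 100
EF = 31.25%


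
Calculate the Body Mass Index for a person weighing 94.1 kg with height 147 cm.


BMI = weight / height^2
height = 147 cm = 1.47 m
BMI = 94.1 / 1.47^2
BMI = 43.55 kg/m^2


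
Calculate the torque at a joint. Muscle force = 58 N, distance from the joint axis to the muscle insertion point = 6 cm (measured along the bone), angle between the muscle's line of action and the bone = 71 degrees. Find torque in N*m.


Torque = F * d * sin(theta)   (moment arm = d*sin(theta))
d = 6 cm = 0.06 m
Torque = 58 * 0.06 * sin(71)
Torque = 3.29 N*m


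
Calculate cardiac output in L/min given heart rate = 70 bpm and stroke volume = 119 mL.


CO = HR * SV
CO = 70 * 119 / 1000
CO = 8.33 L/min


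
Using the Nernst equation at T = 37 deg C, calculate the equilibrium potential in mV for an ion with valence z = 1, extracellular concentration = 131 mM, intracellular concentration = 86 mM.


E = (RT/(zF)) * ln(C_out/C_in)
T = 37 + 273.15 = 310.15 K
E = (8.314 * 310.15 / (1 * 96485)) * ln(131/86)
E = 11.25 mV


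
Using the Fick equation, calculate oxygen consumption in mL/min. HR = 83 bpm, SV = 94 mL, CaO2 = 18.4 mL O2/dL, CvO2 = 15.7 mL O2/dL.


CO = HR*SV = 83*94/1000 = 7.802 L/min
a-v O2 diff = 18.4 - 15.7 = 2.7 mL/dL
VO2 = CO * (CaO2-CvO2) * 10 dL/L
VO2 = 7.802 * 2.7 * 10
VO2 = 210.7 mL/min


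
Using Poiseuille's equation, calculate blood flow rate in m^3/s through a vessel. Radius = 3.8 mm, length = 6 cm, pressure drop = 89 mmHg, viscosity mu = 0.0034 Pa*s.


Q = pi*r^4*dP / (8*mu*L)
r = 0.0038 m, L = 0.06 m
dP = 89 mmHg = 11865.658 Pa
Q = 0.004763 m^3/s


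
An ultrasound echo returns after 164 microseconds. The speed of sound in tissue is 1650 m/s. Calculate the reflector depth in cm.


depth = c * t / 2
t = 164 us = 1.6400e-04 s
depth = 1650 * 1.6400e-04 / 2
depth = 0.1353 m = 13.53 cm


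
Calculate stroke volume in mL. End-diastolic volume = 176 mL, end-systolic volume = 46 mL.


SV = EDV - ESV
SV = 176 - 46
SV = 130 mL


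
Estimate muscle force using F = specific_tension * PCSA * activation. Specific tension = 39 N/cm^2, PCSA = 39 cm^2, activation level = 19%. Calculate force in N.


F = sigma * PCSA * activation
F = 39 * 39 * 0.19
F = 289 N


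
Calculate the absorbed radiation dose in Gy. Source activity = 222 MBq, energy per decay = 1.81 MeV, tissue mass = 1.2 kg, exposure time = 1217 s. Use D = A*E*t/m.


A = 222 MBq = 2.2200e+08 Bq
E = 1.81 MeV = 2.89962e-13 J
D = A*E*t/m = 2.2200e+08*2.89962e-13*1217/1.2
D = 0.06528 Gy


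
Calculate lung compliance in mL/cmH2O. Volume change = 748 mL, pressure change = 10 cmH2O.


C = dV / dP
C = 748 / 10
C = 74.8 mL/cmH2O


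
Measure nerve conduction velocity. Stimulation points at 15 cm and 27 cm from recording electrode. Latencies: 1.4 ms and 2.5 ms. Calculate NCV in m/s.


Distance = (27 - 15) / 100 = 0.12 m
dt = (2.5 - 1.4) / 1000 = 0.0011 s
NCV = dist / dt = 109.1 m/s


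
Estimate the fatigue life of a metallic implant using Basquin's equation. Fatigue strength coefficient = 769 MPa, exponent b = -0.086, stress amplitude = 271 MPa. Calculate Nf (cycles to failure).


sigma_a = sigma_f' * (2Nf)^b
2Nf = (sigma_a/sigma_f')^(1/b)
2Nf = (271/769)^(1/-0.086)
2Nf = 184902.35
Nf = 9.245e+04


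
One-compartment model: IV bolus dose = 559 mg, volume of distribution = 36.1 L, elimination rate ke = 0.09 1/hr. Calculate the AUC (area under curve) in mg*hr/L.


C0 = Dose/Vd = 559/36.1 = 15.4848 mg/L
AUC = C0/ke = 15.4848/0.09
AUC = 172.1 mg*hr/L


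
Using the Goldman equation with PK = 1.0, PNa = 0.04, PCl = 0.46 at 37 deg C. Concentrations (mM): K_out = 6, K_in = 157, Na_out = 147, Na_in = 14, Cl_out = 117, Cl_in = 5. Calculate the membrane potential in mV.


Vm = (RT/F)*ln((PK*Ko + PNa*Nao + PCl*Cli)/(PK*Ki + PNa*Nai + PCl*Clo))
Numer = 14.18, Denom = 211.38
Vm = -72.21 mV


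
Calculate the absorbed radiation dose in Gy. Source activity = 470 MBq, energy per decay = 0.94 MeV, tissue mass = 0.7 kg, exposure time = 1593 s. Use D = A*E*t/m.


A = 470 MBq = 4.7000e+08 Bq
E = 0.94 MeV = 1.50588e-13 J
D = A*E*t/m = 4.7000e+08*1.50588e-13*1593/0.7
D = 0.1611 Gy


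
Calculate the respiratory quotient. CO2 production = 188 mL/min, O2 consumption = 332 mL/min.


RQ = VCO2 / VO2
RQ = 188 / 332
RQ = 0.5663


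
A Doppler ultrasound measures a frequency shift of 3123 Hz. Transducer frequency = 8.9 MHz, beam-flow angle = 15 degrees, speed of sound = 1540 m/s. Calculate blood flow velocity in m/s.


v = fd * c / (2 * f0 * cos(theta))
v = 3123 * 1540 / (2 * 8.9000e+06 * cos(15))
v = 0.2797 m/s


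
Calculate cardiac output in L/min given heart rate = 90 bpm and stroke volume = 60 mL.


CO = HR * SV
CO = 90 * 60 / 1000
CO = 5.4 L/min


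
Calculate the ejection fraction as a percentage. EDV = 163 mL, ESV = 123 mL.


SV = EDV - ESV = 163 - 123 = 40 mL
EF = SV/EDV * 100 = 40/163 * 100
EF = 24.54%


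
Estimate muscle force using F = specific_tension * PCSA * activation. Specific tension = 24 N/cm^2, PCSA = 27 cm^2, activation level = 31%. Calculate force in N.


F = sigma * PCSA * activation
F = 24 * 27 * 0.31
F = 200.9 N


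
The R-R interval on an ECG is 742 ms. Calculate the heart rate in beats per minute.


HR = 60 / RR_interval(s)
RR = 742 ms = 0.742 s
HR = 60 / 0.742 = 80.86 bpm


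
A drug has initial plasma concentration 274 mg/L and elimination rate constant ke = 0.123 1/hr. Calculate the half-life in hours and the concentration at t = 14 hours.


t_half = ln(2) / ke = 0.693147 / 0.123 = 5.635 hr
C(t) = C0 * exp(-ke*t) = 274 * exp(-0.123*14)
C(14) = 48.97 mg/L


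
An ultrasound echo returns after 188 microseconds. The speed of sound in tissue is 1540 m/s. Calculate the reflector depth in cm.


depth = c * t / 2
t = 188 us = 1.8800e-04 s
depth = 1540 * 1.8800e-04 / 2
depth = 0.14476 m = 14.476 cm


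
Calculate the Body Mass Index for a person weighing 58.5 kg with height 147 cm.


BMI = weight / height^2
height = 147 cm = 1.47 m
BMI = 58.5 / 1.47^2
BMI = 27.07 kg/m^2


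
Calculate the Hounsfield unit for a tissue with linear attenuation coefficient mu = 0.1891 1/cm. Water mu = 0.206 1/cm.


HU = ((mu_tissue - mu_water) / mu_water) * 1000
HU = ((0.1891 - 0.206) / 0.206) * 1000
HU = -82.04


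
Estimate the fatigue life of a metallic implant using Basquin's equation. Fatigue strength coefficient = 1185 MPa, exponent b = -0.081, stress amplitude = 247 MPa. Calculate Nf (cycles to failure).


sigma_a = sigma_f' * (2Nf)^b
2Nf = (sigma_a/sigma_f')^(1/b)
2Nf = (247/1185)^(1/-0.081)
2Nf = 2.5566517e+08
Nf = 1.2783e+08


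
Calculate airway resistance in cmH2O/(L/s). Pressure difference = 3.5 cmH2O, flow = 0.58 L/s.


R = dP / flow
R = 3.5 / 0.58
R = 6.034 cmH2O/(L/s)


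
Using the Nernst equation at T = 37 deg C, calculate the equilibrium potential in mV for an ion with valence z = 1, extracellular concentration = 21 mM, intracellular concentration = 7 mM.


E = (RT/(zF)) * ln(C_out/C_in)
T = 37 + 273.15 = 310.15 K
E = (8.314 * 310.15 / (1 * 96485)) * ln(21/7)
E = 29.36 mV


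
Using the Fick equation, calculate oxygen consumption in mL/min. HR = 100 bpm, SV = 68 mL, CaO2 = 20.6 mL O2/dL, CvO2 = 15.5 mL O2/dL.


CO = HR*SV = 100*68/1000 = 6.8 L/min
a-v O2 diff = 20.6 - 15.5 = 5.1 mL/dL
VO2 = CO * (CaO2-CvO2) * 10 dL/L
VO2 = 6.8 * 5.1 * 10
VO2 = 346.8 mL/min


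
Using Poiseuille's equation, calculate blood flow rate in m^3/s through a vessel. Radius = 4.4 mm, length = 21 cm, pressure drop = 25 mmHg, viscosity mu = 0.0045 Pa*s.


Q = pi*r^4*dP / (8*mu*L)
r = 0.0044 m, L = 0.21 m
dP = 25 mmHg = 3333.05 Pa
Q = 5.1914e-04 m^3/s


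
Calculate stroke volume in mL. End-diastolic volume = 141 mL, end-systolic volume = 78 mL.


SV = EDV - ESV
SV = 141 - 78
SV = 63 mL


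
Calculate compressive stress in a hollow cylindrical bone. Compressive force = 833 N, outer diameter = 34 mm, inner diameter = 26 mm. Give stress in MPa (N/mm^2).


A = pi*(r_o^2 - r_i^2)
r_o = 17 mm, r_i = 13 mm
A = 376.991 mm^2
sigma = F/A = 833 / 376.991
sigma = 2.21 MPa


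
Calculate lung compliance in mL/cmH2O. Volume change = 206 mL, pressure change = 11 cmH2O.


C = dV / dP
C = 206 / 11
C = 18.73 mL/cmH2O


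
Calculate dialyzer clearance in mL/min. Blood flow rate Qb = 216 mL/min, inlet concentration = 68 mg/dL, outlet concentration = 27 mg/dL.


K = Qb * (Cb_in - Cb_out) / Cb_in
K = 216 * (68 - 27) / 68
K = 130.2 mL/min


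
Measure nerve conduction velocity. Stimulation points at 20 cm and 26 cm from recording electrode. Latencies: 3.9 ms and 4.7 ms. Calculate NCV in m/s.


Distance = (26 - 20) / 100 = 0.06 m
dt = (4.7 - 3.9) / 1000 = 8.0000e-04 s
NCV = dist / dt = 75 m/s


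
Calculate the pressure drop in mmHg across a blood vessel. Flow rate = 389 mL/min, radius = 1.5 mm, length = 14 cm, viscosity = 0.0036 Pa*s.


dP = 8*mu*L*Q / (pi*r^4)
Q = 389 mL/min = 6.48333e-06 m^3/s
dP = 1643.63 Pa = 1643.63 / 133.322 mmHg = 12.33 mmHg


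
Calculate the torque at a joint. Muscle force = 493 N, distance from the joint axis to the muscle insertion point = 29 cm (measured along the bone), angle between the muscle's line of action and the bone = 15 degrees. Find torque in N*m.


Torque = F * d * sin(theta)   (moment arm = d*sin(theta))
d = 29 cm = 0.29 m
Torque = 493 * 0.29 * sin(15)
Torque = 37 N*m


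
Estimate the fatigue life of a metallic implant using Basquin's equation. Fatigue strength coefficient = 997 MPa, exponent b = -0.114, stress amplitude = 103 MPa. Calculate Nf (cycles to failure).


sigma_a = sigma_f' * (2Nf)^b
2Nf = (sigma_a/sigma_f')^(1/b)
2Nf = (103/997)^(1/-0.114)
2Nf = 4.4450496e+08
Nf = 2.2225e+08


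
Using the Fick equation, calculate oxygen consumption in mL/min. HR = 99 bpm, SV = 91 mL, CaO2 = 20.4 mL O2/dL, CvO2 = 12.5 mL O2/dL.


CO = HR*SV = 99*91/1000 = 9.009 L/min
a-v O2 diff = 20.4 - 12.5 = 7.9 mL/dL
VO2 = CO * (CaO2-CvO2) * 10 dL/L
VO2 = 9.009 * 7.9 * 10
VO2 = 711.7 mL/min


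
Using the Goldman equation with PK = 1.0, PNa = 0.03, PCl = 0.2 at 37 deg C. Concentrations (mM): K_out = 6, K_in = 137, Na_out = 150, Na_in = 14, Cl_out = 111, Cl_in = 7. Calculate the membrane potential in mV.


Vm = (RT/F)*ln((PK*Ko + PNa*Nao + PCl*Cli)/(PK*Ki + PNa*Nai + PCl*Clo))
Numer = 11.9, Denom = 159.62
Vm = -69.39 mV


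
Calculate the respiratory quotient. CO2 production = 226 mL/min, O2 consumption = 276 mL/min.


RQ = VCO2 / VO2
RQ = 226 / 276
RQ = 0.8188


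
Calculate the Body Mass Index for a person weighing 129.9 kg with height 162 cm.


BMI = weight / height^2
height = 162 cm = 1.62 m
BMI = 129.9 / 1.62^2
BMI = 49.5 kg/m^2


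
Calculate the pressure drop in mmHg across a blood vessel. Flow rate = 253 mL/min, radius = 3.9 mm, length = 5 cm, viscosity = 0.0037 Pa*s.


dP = 8*mu*L*Q / (pi*r^4)
Q = 253 mL/min = 4.21667e-06 m^3/s
dP = 8.58664 Pa = 8.58664 / 133.322 mmHg = 0.06441 mmHg


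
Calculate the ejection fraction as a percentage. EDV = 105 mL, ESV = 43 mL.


SV = EDV - ESV = 105 - 43 = 62 mL
EF = SV/EDV * 100 = 62/105 * 100
EF = 59.05%


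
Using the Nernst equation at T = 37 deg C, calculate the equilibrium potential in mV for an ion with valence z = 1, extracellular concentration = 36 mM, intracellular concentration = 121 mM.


E = (RT/(zF)) * ln(C_out/C_in)
T = 37 + 273.15 = 310.15 K
E = (8.314 * 310.15 / (1 * 96485)) * ln(36/121)
E = -32.4 mV


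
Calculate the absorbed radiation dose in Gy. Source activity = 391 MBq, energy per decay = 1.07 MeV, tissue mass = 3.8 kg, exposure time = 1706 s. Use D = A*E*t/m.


A = 391 MBq = 3.9100e+08 Bq
E = 1.07 MeV = 1.71414e-13 J
D = A*E*t/m = 3.9100e+08*1.71414e-13*1706/3.8
D = 0.03009 Gy


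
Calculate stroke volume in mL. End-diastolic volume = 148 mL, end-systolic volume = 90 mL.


SV = EDV - ESV
SV = 148 - 90
SV = 58 mL


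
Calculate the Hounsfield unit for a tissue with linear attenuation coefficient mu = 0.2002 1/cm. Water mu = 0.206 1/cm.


HU = ((mu_tissue - mu_water) / mu_water) * 1000
HU = ((0.2002 - 0.206) / 0.206) * 1000
HU = -28.16


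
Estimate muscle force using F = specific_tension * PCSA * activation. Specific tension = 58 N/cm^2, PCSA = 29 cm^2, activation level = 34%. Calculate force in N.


F = sigma * PCSA * activation
F = 58 * 29 * 0.34
F = 571.9 N


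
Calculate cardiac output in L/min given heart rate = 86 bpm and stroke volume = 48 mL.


CO = HR * SV
CO = 86 * 48 / 1000
CO = 4.128 L/min


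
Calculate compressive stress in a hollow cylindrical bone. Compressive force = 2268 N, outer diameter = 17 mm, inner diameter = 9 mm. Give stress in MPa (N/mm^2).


A = pi*(r_o^2 - r_i^2)
r_o = 8.5 mm, r_i = 4.5 mm
A = 163.363 mm^2
sigma = F/A = 2268 / 163.363
sigma = 13.88 MPa


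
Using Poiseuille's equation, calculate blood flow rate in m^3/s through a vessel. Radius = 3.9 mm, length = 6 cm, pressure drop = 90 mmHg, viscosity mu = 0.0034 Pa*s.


Q = pi*r^4*dP / (8*mu*L)
r = 0.0039 m, L = 0.06 m
dP = 90 mmHg = 11998.98 Pa
Q = 0.005344 m^3/s


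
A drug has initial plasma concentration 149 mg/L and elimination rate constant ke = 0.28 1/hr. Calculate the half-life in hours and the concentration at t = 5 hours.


t_half = ln(2) / ke = 0.693147 / 0.28 = 2.476 hr
C(t) = C0 * exp(-ke*t) = 149 * exp(-0.28*5)
C(5) = 36.74 mg/L


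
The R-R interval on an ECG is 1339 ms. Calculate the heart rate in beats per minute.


HR = 60 / RR_interval(s)
RR = 1339 ms = 1.339 s
HR = 60 / 1.339 = 44.81 bpm


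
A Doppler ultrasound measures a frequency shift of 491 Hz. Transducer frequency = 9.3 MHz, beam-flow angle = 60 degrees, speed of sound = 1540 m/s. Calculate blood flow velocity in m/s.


v = fd * c / (2 * f0 * cos(theta))
v = 491 * 1540 / (2 * 9.3000e+06 * cos(60))
v = 0.08131 m/s


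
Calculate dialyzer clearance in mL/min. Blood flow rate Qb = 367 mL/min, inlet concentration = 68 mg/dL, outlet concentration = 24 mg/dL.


K = Qb * (Cb_in - Cb_out) / Cb_in
K = 367 * (68 - 24) / 68
K = 237.5 mL/min


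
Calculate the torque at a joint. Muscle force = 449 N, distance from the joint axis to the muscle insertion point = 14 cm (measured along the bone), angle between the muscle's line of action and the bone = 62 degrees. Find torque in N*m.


Torque = F * d * sin(theta)   (moment arm = d*sin(theta))
d = 14 cm = 0.14 m
Torque = 449 * 0.14 * sin(62)
Torque = 55.5 N*m


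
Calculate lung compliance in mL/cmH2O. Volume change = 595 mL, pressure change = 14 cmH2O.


C = dV / dP
C = 595 / 14
C = 42.5 mL/cmH2O


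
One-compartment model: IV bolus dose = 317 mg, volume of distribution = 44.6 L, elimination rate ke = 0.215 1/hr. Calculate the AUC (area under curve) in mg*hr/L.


C0 = Dose/Vd = 317/44.6 = 7.10762 mg/L
AUC = C0/ke = 7.10762/0.215
AUC = 33.06 mg*hr/L


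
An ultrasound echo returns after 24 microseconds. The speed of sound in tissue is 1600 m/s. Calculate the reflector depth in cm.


depth = c * t / 2
t = 24 us = 2.4000e-05 s
depth = 1600 * 2.4000e-05 / 2
depth = 0.0192 m = 1.92 cm


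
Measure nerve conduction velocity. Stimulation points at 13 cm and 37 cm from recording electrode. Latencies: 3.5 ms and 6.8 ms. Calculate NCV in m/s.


Distance = (37 - 13) / 100 = 0.24 m
dt = (6.8 - 3.5) / 1000 = 0.0033 s
NCV = dist / dt = 72.73 m/s


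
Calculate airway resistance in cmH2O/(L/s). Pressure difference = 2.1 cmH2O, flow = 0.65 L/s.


R = dP / flow
R = 2.1 / 0.65
R = 3.231 cmH2O/(L/s)


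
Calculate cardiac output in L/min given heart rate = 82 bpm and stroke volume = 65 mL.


CO = HR * SV
CO = 82 * 65 / 1000
CO = 5.33 L/min


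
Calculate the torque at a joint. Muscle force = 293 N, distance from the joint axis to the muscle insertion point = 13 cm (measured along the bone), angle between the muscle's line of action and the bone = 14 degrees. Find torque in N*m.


Torque = F * d * sin(theta)   (moment arm = d*sin(theta))
d = 13 cm = 0.13 m
Torque = 293 * 0.13 * sin(14)
Torque = 9.215 N*m


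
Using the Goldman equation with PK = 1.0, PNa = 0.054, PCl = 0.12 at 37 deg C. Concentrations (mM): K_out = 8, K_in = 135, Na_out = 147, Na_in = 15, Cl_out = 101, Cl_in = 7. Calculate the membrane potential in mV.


Vm = (RT/F)*ln((PK*Ko + PNa*Nao + PCl*Cli)/(PK*Ki + PNa*Nai + PCl*Clo))
Numer = 16.778, Denom = 147.93
Vm = -58.17 mV


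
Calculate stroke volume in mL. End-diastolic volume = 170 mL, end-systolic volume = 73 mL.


SV = EDV - ESV
SV = 170 - 73
SV = 97 mL


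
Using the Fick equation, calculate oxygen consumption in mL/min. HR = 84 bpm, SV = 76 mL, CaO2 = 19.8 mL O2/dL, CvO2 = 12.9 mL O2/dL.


CO = HR*SV = 84*76/1000 = 6.384 L/min
a-v O2 diff = 19.8 - 12.9 = 6.9 mL/dL
VO2 = CO * (CaO2-CvO2) * 10 dL/L
VO2 = 6.384 * 6.9 * 10
VO2 = 440.5 mL/min


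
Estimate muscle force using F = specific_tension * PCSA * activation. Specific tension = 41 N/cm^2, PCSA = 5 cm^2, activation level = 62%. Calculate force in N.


F = sigma * PCSA * activation
F = 41 * 5 * 0.62
F = 127.1 N
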